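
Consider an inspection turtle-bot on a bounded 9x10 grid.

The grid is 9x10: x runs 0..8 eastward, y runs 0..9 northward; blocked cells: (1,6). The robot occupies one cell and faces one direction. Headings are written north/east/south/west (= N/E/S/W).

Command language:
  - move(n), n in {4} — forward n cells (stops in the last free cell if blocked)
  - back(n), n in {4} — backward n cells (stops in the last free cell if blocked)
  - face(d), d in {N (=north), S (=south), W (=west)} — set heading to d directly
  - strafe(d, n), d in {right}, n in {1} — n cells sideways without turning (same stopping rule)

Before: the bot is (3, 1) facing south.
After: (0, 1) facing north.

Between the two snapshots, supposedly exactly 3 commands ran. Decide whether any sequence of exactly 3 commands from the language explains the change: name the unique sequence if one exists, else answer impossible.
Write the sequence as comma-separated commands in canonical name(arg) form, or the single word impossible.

face(W), move(4), face(N)

key: position moved to (0,1) AND the heading swung to N — translation plus rotation needed
initial: (3, 1) facing south
step 1 (face(W)): (3, 1) facing west
step 2 (move(4)): (0, 1) facing west
step 3 (face(N)): (0, 1) facing north
no rival 3-sequence matches.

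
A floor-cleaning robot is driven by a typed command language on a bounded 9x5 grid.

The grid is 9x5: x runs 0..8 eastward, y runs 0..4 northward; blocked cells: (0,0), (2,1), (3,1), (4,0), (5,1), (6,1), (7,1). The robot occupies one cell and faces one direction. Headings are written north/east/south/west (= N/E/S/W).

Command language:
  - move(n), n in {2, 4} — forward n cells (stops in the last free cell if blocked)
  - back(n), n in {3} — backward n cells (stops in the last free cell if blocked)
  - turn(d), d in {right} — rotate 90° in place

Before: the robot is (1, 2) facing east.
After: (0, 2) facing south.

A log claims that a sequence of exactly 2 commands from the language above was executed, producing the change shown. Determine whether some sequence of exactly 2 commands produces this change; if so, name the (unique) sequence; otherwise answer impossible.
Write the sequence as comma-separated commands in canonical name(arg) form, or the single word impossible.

key: running turn(right) before back(3) would end elsewhere — order is forced
initial: (1, 2) facing east
step 1 (back(3)): (0, 2) facing east
step 2 (turn(right)): (0, 2) facing south
no other 2-command option fits: unique.

back(3), turn(right)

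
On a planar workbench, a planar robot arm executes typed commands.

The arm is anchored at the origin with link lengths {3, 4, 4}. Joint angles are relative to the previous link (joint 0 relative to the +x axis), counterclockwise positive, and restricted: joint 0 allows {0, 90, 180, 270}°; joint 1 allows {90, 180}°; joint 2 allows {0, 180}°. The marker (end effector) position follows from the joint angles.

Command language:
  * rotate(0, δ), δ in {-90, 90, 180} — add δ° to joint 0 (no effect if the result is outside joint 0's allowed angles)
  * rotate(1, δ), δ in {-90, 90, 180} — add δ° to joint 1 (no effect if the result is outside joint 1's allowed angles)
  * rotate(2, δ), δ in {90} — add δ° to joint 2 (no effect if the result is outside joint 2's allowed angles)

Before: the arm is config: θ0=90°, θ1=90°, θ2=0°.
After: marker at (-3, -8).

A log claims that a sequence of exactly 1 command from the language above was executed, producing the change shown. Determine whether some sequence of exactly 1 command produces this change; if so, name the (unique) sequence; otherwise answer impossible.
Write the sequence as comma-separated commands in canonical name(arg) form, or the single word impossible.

t0: config: θ0=90°, θ1=90°, θ2=0°
[1] after rotate(0, 90): config: θ0=180°, θ1=90°, θ2=0°
no other 1-command option fits: unique.

rotate(0, 90)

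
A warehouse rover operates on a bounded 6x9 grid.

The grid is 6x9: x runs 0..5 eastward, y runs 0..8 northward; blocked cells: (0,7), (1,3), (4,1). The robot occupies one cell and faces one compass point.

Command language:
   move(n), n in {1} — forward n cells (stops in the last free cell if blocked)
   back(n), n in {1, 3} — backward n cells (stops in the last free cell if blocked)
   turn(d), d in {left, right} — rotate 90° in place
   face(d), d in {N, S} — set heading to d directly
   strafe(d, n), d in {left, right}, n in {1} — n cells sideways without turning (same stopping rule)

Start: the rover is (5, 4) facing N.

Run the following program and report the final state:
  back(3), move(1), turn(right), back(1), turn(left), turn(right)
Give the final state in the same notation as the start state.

(4, 2) facing E

initial: (5, 4) facing N
1. back(3) → (5, 1) facing N
2. move(1) → (5, 2) facing N
3. turn(right) → (5, 2) facing E
4. back(1) → (4, 2) facing E
5. turn(left) → (4, 2) facing N
6. turn(right) → (4, 2) facing E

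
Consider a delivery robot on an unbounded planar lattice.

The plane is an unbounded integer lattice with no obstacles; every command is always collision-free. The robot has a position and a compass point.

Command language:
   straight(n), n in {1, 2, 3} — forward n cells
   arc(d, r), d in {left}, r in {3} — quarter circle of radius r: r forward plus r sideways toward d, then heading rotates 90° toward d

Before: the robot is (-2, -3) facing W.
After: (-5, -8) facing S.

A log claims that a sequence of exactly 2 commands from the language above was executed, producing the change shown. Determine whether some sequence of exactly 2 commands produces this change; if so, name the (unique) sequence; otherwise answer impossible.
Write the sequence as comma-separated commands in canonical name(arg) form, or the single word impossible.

arc(left, 3), straight(2)

key: order matters: swapping arc(left, 3) and straight(2) lands elsewhere
start: (-2, -3) facing W
[1] after arc(left, 3): (-5, -6) facing S
[2] after straight(2): (-5, -8) facing S
uniquely the one of 16 2-step routes that fits.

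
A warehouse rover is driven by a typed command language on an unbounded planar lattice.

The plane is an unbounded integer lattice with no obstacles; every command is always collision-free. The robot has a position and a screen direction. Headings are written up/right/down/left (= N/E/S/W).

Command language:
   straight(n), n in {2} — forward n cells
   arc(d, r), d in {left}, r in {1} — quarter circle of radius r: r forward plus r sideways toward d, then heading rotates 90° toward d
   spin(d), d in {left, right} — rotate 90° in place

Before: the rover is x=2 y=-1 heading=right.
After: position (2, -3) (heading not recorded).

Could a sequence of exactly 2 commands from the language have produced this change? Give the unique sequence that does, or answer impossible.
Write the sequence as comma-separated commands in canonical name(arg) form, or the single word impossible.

key: running straight(2) before spin(right) would end elsewhere — order is forced
from: x=2 y=-1 heading=right
t=1 spin(right) ⇒ x=2 y=-1 heading=down
t=2 straight(2) ⇒ x=2 y=-3 heading=down
no rival 2-sequence matches.

spin(right), straight(2)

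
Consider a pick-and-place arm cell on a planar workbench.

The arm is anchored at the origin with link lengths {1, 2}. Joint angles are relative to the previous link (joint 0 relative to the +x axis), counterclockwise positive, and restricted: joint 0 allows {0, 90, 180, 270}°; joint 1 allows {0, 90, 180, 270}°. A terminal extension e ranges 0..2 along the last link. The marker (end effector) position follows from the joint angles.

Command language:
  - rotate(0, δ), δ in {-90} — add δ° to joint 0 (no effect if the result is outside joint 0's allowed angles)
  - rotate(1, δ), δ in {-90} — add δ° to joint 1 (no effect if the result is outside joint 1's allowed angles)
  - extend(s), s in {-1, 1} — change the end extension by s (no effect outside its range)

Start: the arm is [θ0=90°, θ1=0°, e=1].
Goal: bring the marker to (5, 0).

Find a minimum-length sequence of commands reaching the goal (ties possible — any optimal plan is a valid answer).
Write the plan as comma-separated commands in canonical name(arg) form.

extend(1), rotate(0, -90)

t0: [θ0=90°, θ1=0°, e=1]
step 1 (extend(1)): [θ0=90°, θ1=0°, e=2]
step 2 (rotate(0, -90)): [θ0=0°, θ1=0°, e=2]
nothing shorter than 2 reaches the goal.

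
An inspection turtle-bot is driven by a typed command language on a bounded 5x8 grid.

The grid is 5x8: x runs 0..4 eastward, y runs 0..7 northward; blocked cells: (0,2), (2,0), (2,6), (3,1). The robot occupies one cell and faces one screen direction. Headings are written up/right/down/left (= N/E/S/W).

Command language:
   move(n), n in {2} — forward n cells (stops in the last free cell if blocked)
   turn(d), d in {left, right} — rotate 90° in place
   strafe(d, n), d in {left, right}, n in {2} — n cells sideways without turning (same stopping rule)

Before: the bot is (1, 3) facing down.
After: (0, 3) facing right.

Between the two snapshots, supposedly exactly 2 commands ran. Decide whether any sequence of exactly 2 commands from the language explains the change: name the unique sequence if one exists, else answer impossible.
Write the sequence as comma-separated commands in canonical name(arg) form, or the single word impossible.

key: running turn(left) before strafe(right, 2) would end elsewhere — order is forced
t0: (1, 3) facing down
[1] after strafe(right, 2): (0, 3) facing down
[2] after turn(left): (0, 3) facing right
no other 2-command option fits: unique.

strafe(right, 2), turn(left)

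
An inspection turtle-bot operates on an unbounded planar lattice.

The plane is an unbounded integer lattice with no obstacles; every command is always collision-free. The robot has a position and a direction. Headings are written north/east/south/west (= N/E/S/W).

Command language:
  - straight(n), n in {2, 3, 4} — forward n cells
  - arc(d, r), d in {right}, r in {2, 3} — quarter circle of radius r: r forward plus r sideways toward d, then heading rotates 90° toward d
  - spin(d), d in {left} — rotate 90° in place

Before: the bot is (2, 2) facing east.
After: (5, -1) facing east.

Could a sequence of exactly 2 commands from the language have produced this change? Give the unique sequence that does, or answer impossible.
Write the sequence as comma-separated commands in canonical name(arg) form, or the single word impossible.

arc(right, 3), spin(left)

key: heading stays E — rotations cancel among the 2 commands
t0: (2, 2) facing east
t=1 arc(right, 3) ⇒ (5, -1) facing south
t=2 spin(left) ⇒ (5, -1) facing east
no other 2-command option fits: unique.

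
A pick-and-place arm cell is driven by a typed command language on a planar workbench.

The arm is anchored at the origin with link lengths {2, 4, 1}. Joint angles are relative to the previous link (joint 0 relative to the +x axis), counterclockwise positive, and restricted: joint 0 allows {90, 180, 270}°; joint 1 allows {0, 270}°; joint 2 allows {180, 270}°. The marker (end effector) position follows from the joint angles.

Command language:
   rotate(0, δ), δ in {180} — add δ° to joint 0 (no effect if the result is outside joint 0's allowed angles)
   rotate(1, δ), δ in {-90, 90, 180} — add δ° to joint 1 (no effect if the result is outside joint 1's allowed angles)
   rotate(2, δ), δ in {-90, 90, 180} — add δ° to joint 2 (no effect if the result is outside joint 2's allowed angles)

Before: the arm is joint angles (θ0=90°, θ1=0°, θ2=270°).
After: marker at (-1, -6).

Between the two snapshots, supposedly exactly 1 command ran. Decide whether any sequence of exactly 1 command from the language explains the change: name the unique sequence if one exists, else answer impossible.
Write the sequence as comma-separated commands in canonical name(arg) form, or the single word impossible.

rotate(0, 180)

begin: joint angles (θ0=90°, θ1=0°, θ2=270°)
[1] after rotate(0, 180): joint angles (θ0=270°, θ1=0°, θ2=270°)
no rival 1-sequence matches.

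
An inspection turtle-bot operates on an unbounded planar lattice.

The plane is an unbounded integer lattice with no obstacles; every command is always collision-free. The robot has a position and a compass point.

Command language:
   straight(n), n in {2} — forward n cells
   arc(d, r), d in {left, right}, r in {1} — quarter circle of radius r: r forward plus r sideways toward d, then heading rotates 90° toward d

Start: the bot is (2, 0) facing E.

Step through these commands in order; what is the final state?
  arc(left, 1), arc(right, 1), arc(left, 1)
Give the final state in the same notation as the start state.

start: (2, 0) facing E
1. arc(left, 1) → (3, 1) facing N
2. arc(right, 1) → (4, 2) facing E
3. arc(left, 1) → (5, 3) facing N

(5, 3) facing N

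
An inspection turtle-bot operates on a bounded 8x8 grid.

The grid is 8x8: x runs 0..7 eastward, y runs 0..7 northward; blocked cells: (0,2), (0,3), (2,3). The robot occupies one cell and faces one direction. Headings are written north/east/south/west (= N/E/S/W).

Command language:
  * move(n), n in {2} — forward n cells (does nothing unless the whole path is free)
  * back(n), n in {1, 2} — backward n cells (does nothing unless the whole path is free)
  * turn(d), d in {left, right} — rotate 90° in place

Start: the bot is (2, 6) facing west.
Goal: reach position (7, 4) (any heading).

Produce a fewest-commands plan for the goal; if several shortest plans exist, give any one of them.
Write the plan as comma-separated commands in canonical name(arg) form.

back(2), back(2), back(1), turn(left), move(2)

begin: (2, 6) facing west
t=1 back(2) ⇒ (4, 6) facing west
t=2 back(2) ⇒ (6, 6) facing west
t=3 back(1) ⇒ (7, 6) facing west
t=4 turn(left) ⇒ (7, 6) facing south
t=5 move(2) ⇒ (7, 4) facing south
minimal: 5 command(s), checked below 5.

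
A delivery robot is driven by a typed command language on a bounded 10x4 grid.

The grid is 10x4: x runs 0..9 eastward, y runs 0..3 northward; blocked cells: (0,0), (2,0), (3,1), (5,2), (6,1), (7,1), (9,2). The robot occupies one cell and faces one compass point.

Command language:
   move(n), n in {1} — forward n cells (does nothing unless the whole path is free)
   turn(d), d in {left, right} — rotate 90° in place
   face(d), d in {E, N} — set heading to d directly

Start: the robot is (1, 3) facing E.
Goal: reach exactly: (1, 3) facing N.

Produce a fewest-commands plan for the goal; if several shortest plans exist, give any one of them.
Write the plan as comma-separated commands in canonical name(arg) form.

turn(left)

t0: (1, 3) facing E
step 1 (turn(left)): (1, 3) facing N
shorter routes all fall short; 1 is best.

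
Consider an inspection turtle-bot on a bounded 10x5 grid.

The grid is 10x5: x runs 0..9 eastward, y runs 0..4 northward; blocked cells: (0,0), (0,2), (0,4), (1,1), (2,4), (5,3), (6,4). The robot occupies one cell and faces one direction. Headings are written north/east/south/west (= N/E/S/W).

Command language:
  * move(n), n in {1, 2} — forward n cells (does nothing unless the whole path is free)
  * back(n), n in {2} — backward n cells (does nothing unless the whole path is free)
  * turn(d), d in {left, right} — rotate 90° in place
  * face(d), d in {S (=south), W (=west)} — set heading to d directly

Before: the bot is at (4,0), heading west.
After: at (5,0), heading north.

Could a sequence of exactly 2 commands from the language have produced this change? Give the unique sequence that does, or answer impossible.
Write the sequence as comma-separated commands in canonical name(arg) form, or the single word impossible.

checked all 2-command options: none fits.

impossible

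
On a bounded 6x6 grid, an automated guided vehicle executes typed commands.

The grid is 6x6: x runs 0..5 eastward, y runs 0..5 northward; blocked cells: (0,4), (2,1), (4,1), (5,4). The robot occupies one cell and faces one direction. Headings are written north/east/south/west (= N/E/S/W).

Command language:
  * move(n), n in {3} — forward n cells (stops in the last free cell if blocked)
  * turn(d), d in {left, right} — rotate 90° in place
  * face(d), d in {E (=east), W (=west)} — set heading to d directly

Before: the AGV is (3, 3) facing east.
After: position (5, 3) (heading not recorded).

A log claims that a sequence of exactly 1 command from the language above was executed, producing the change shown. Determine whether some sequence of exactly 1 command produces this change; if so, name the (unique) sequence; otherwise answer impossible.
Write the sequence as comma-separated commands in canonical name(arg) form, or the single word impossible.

key: move(3) runs into the grid edge before its full distance
start: (3, 3) facing east
step 1 (move(3)): (5, 3) facing east
all 5 alternatives checked — unique.

move(3)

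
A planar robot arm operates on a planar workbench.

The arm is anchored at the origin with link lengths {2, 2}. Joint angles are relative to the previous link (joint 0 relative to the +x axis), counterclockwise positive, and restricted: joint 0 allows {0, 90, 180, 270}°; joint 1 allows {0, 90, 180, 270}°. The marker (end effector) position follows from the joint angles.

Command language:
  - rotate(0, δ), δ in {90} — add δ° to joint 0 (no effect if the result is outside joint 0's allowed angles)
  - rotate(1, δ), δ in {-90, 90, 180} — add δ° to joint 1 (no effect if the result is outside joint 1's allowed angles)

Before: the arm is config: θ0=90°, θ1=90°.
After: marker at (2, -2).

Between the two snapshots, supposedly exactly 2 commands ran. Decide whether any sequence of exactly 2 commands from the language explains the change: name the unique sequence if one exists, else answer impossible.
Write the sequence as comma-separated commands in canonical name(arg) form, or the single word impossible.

from: config: θ0=90°, θ1=90°
1. rotate(0, 90) → config: θ0=180°, θ1=90°
2. rotate(0, 90) → config: θ0=270°, θ1=90°
no rival 2-sequence matches.

rotate(0, 90), rotate(0, 90)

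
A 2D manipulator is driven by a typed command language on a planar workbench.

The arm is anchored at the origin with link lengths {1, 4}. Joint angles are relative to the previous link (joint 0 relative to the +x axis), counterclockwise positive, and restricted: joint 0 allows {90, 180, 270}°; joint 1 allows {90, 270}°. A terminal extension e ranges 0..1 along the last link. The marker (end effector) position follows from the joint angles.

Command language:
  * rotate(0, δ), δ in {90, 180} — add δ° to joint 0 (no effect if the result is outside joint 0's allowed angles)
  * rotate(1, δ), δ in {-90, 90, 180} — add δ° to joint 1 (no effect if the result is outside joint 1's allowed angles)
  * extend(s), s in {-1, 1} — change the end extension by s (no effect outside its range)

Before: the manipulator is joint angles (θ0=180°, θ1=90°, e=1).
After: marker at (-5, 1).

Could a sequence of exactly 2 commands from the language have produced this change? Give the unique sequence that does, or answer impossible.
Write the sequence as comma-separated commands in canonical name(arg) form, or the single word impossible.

rotate(0, 90), rotate(0, 180)

key: order matters: swapping rotate(0, 90) and rotate(0, 180) lands elsewhere
start: joint angles (θ0=180°, θ1=90°, e=1)
t=1 rotate(0, 90) ⇒ joint angles (θ0=270°, θ1=90°, e=1)
t=2 rotate(0, 180) ⇒ joint angles (θ0=90°, θ1=90°, e=1)
all 49 alternatives checked — unique.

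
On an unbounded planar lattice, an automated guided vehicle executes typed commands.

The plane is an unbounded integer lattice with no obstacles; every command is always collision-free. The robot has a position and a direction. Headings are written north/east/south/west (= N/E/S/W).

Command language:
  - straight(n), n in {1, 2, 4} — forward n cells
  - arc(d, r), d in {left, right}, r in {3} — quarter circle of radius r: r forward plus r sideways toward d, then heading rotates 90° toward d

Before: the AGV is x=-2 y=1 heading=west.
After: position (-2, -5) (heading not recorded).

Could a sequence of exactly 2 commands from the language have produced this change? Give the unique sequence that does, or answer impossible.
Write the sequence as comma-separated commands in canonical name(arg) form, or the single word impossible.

arc(left, 3), arc(left, 3)

start: x=-2 y=1 heading=west
step 1 (arc(left, 3)): x=-5 y=-2 heading=south
step 2 (arc(left, 3)): x=-2 y=-5 heading=east
all 25 alternatives checked — unique.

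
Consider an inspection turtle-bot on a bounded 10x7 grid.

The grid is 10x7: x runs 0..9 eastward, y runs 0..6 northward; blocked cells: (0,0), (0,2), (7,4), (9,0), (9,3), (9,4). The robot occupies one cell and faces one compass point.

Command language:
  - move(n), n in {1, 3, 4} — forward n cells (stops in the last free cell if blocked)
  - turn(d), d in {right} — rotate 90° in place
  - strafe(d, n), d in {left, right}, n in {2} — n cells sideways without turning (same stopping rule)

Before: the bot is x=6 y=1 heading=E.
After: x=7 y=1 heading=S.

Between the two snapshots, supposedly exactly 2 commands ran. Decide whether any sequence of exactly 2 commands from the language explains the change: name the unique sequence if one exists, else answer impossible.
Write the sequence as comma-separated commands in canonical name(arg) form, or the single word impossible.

move(1), turn(right)

key: position moved to (7,1) AND the heading swung to S — translation plus rotation needed
initial: x=6 y=1 heading=E
t=1 move(1) ⇒ x=7 y=1 heading=E
t=2 turn(right) ⇒ x=7 y=1 heading=S
no rival 2-sequence matches.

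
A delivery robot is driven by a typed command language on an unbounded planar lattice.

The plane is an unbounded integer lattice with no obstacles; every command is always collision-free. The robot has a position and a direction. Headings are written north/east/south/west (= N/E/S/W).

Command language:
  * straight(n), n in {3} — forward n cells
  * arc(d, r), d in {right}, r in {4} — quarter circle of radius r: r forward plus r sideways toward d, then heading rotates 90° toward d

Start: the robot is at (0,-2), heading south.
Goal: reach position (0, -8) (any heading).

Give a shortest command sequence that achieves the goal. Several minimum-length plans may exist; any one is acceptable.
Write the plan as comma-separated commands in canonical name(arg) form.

from: at (0,-2), heading south
[1] after straight(3): at (0,-5), heading south
[2] after straight(3): at (0,-8), heading south
nothing shorter than 2 reaches the goal.

straight(3), straight(3)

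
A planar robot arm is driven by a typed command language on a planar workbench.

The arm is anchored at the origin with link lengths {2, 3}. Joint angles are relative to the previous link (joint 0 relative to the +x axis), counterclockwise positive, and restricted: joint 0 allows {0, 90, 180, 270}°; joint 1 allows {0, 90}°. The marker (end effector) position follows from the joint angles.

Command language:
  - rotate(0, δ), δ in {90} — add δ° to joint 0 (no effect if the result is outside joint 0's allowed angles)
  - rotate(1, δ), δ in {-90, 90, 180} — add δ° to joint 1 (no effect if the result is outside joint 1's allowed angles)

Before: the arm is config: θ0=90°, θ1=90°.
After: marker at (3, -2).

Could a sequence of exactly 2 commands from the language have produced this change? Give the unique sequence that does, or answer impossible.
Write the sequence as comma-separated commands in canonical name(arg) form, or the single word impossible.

begin: config: θ0=90°, θ1=90°
step 1 (rotate(0, 90)): config: θ0=180°, θ1=90°
step 2 (rotate(0, 90)): config: θ0=270°, θ1=90°
no other 2-command option fits: unique.

rotate(0, 90), rotate(0, 90)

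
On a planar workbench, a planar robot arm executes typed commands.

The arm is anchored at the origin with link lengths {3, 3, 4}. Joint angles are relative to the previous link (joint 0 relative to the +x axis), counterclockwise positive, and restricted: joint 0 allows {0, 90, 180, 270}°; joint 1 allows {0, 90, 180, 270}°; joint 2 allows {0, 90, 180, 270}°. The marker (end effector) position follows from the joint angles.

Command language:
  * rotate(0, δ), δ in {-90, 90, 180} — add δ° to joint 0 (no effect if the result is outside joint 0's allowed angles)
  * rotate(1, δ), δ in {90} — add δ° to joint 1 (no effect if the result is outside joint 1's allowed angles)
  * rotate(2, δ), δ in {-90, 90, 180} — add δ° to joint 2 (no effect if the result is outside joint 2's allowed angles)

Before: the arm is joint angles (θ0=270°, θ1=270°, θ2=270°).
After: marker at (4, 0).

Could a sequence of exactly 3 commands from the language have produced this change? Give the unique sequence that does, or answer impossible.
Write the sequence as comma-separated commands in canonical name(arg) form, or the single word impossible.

from: joint angles (θ0=270°, θ1=270°, θ2=270°)
step 1 (rotate(1, 90)): joint angles (θ0=270°, θ1=0°, θ2=270°)
step 2 (rotate(1, 90)): joint angles (θ0=270°, θ1=90°, θ2=270°)
step 3 (rotate(1, 90)): joint angles (θ0=270°, θ1=180°, θ2=270°)
all 343 alternatives checked — unique.

rotate(1, 90), rotate(1, 90), rotate(1, 90)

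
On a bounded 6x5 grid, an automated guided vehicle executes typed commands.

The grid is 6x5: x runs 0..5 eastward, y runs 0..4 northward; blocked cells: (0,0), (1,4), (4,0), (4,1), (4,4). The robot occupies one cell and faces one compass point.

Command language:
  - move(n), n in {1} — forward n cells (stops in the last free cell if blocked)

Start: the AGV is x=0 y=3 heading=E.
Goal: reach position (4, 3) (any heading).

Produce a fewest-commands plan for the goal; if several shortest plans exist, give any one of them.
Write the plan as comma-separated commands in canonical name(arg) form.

start: x=0 y=3 heading=E
step 1 (move(1)): x=1 y=3 heading=E
step 2 (move(1)): x=2 y=3 heading=E
step 3 (move(1)): x=3 y=3 heading=E
step 4 (move(1)): x=4 y=3 heading=E
no 3-step plan works, so 4 is optimal.

move(1), move(1), move(1), move(1)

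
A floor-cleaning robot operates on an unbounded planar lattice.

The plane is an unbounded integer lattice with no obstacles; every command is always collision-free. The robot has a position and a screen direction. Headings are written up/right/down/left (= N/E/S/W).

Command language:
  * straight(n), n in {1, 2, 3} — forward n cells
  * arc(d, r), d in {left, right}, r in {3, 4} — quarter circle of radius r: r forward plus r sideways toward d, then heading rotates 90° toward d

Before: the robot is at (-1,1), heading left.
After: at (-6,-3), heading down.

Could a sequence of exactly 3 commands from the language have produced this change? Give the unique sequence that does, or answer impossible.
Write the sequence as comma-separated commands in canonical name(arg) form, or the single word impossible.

straight(2), arc(left, 3), straight(1)

key: running straight(1) before straight(2) would end elsewhere — order is forced
begin: at (-1,1), heading left
[1] after straight(2): at (-3,1), heading left
[2] after arc(left, 3): at (-6,-2), heading down
[3] after straight(1): at (-6,-3), heading down
uniquely the one of 343 3-step routes that fits.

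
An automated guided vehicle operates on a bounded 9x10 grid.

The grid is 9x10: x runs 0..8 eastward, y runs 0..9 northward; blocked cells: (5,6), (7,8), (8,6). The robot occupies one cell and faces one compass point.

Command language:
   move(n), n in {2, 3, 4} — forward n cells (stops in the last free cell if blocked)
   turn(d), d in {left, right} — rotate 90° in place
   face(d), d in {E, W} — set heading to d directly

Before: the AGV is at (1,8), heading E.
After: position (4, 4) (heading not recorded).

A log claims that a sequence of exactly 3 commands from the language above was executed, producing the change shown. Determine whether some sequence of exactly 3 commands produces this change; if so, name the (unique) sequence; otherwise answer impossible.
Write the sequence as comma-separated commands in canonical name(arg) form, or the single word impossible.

move(3), turn(right), move(4)

key: running move(4) before move(3) would end elsewhere — order is forced
from: at (1,8), heading E
t=1 move(3) ⇒ at (4,8), heading E
t=2 turn(right) ⇒ at (4,8), heading S
t=3 move(4) ⇒ at (4,4), heading S
uniquely the one of 343 3-step routes that fits.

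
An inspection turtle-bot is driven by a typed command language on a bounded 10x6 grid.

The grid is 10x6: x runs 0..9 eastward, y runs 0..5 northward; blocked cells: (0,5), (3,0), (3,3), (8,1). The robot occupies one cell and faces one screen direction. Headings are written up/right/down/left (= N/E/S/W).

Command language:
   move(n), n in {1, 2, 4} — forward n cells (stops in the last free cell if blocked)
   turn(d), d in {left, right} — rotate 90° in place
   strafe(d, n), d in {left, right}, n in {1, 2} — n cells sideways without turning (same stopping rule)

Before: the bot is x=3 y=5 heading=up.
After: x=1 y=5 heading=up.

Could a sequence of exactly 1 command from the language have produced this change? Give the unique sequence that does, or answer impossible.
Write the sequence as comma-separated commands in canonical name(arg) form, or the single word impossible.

key: still facing N — the one step turns nothing
t0: x=3 y=5 heading=up
1. strafe(left, 2) → x=1 y=5 heading=up
all 9 alternatives checked — unique.

strafe(left, 2)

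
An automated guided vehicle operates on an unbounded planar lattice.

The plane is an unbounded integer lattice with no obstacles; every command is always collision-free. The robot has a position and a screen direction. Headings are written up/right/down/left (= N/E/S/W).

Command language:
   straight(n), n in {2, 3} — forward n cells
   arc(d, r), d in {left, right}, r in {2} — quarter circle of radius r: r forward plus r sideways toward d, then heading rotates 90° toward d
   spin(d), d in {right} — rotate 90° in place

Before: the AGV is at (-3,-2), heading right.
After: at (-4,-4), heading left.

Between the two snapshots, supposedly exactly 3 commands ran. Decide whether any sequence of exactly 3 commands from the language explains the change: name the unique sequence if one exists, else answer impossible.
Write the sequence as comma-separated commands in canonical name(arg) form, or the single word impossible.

arc(right, 2), spin(right), straight(3)

key: running straight(3) before arc(right, 2) would end elsewhere — order is forced
t0: at (-3,-2), heading right
[1] after arc(right, 2): at (-1,-4), heading down
[2] after spin(right): at (-1,-4), heading left
[3] after straight(3): at (-4,-4), heading left
no rival 3-sequence matches.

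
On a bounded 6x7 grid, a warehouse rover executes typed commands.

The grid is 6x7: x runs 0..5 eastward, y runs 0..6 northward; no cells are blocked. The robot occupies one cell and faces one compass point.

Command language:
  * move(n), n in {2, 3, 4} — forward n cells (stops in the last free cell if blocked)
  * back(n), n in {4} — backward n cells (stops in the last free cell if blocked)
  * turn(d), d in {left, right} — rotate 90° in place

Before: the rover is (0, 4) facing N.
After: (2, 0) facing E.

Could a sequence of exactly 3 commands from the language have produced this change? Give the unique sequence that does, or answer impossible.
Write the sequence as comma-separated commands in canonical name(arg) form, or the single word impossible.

key: position moved to (2,0) AND the heading swung to E — translation plus rotation needed
t0: (0, 4) facing N
[1] after back(4): (0, 0) facing N
[2] after turn(right): (0, 0) facing E
[3] after move(2): (2, 0) facing E
no rival 3-sequence matches.

back(4), turn(right), move(2)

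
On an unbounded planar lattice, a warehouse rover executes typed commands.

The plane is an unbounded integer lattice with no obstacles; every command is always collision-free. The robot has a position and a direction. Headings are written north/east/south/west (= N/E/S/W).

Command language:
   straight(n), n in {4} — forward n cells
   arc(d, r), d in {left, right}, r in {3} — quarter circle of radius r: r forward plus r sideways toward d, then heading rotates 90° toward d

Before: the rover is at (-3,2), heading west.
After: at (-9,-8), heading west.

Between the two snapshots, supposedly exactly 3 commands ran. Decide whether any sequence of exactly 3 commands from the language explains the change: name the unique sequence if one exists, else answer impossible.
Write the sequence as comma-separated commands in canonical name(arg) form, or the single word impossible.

arc(left, 3), straight(4), arc(right, 3)

key: order matters: swapping arc(left, 3) and arc(right, 3) lands elsewhere
start: at (-3,2), heading west
step 1 (arc(left, 3)): at (-6,-1), heading south
step 2 (straight(4)): at (-6,-5), heading south
step 3 (arc(right, 3)): at (-9,-8), heading west
no other 3-command option fits: unique.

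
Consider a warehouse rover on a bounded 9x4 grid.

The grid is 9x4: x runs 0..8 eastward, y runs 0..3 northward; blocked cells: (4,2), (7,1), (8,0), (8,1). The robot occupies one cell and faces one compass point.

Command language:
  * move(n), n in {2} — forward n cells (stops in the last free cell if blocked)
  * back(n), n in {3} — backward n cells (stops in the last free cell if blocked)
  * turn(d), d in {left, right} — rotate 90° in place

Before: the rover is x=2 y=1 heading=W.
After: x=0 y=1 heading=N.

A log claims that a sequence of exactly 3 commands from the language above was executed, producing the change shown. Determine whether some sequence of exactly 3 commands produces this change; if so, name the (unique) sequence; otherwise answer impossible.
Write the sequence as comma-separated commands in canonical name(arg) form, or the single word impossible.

key: the second move(2) runs into the grid edge before its full distance
begin: x=2 y=1 heading=W
[1] after move(2): x=0 y=1 heading=W
[2] after move(2): x=0 y=1 heading=W
[3] after turn(right): x=0 y=1 heading=N
no other 3-command option fits: unique.

move(2), move(2), turn(right)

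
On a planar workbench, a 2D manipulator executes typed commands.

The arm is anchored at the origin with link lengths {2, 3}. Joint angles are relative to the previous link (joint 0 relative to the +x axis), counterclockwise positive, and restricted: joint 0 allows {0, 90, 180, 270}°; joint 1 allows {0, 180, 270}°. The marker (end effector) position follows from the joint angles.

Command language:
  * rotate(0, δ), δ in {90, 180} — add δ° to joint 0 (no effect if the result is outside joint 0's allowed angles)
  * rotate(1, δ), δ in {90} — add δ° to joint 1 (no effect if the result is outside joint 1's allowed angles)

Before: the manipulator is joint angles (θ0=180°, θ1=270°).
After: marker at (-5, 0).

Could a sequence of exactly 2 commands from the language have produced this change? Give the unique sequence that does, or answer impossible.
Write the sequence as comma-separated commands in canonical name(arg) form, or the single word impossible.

rotate(1, 90), rotate(1, 90)

initial: joint angles (θ0=180°, θ1=270°)
t=1 rotate(1, 90) ⇒ joint angles (θ0=180°, θ1=0°)
t=2 rotate(1, 90) ⇒ joint angles (θ0=180°, θ1=0°)
all 9 alternatives checked — unique.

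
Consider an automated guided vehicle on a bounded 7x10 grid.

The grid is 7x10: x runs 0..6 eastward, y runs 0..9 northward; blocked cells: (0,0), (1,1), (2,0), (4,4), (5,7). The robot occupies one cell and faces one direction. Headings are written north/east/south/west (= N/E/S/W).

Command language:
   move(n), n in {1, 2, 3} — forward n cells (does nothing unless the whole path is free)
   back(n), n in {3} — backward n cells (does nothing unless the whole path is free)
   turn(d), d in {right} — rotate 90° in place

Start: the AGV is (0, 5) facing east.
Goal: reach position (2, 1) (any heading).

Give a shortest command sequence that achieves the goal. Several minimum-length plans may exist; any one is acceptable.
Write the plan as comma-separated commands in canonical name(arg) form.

move(2), turn(right), move(3), move(1)

start: (0, 5) facing east
step 1 (move(2)): (2, 5) facing east
step 2 (turn(right)): (2, 5) facing south
step 3 (move(3)): (2, 2) facing south
step 4 (move(1)): (2, 1) facing south
minimal: 4 command(s), checked below 4.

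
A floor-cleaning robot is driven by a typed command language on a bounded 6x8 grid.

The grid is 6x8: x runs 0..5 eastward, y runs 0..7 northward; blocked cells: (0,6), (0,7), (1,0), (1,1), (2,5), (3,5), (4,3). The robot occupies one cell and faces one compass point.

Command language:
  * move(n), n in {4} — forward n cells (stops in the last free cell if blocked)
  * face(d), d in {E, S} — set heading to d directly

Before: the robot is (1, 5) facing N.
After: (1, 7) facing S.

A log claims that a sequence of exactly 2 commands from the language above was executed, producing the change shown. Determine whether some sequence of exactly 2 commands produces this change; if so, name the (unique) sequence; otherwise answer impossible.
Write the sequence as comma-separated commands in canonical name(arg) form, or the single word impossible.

key: running face(S) before move(4) would end elsewhere — order is forced
begin: (1, 5) facing N
1. move(4) → (1, 7) facing N
2. face(S) → (1, 7) facing S
no other 2-command option fits: unique.

move(4), face(S)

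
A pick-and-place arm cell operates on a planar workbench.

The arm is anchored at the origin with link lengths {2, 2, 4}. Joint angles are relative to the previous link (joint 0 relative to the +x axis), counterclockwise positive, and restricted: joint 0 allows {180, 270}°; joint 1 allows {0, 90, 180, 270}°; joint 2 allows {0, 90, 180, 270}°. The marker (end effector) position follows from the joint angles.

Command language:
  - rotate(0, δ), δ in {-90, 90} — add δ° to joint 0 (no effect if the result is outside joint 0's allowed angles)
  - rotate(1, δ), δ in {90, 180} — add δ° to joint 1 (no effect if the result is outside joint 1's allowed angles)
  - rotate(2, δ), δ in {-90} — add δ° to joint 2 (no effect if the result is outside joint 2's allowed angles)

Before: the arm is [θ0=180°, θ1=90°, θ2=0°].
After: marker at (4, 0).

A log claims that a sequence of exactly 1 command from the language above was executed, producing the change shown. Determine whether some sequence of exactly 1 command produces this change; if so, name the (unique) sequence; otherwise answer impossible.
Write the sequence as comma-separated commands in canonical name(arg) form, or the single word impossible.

start: [θ0=180°, θ1=90°, θ2=0°]
step 1 (rotate(1, 90)): [θ0=180°, θ1=180°, θ2=0°]
uniquely the one of 5 1-step routes that fits.

rotate(1, 90)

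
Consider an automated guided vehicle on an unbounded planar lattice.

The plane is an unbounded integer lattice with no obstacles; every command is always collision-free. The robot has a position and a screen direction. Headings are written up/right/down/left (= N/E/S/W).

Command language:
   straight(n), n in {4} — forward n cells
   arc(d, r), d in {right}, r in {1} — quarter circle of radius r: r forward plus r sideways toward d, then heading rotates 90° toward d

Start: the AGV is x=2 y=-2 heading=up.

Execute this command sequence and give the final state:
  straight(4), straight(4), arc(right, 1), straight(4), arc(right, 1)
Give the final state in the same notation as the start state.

initial: x=2 y=-2 heading=up
t=1 straight(4) ⇒ x=2 y=2 heading=up
t=2 straight(4) ⇒ x=2 y=6 heading=up
t=3 arc(right, 1) ⇒ x=3 y=7 heading=right
t=4 straight(4) ⇒ x=7 y=7 heading=right
t=5 arc(right, 1) ⇒ x=8 y=6 heading=down

x=8 y=6 heading=down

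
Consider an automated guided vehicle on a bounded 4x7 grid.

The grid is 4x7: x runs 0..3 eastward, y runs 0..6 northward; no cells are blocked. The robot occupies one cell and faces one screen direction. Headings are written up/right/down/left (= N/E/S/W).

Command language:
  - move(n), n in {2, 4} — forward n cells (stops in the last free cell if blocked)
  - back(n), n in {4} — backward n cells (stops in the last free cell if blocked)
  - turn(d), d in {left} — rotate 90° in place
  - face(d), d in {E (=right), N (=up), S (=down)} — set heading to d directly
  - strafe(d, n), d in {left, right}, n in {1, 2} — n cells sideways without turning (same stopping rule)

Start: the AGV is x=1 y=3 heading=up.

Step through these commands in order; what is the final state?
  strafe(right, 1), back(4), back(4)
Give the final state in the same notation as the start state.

x=2 y=0 heading=up

start: x=1 y=3 heading=up
step 1 (strafe(right, 1)): x=2 y=3 heading=up
step 2 (back(4)): x=2 y=0 heading=up
step 3 (back(4)): x=2 y=0 heading=up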